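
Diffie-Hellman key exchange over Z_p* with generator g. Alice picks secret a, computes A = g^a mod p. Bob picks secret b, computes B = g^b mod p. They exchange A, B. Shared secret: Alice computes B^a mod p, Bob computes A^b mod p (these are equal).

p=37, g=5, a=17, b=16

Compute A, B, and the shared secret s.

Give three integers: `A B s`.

A = 5^17 mod 37  (bits of 17 = 10001)
  bit 0 = 1: r = r^2 * 5 mod 37 = 1^2 * 5 = 1*5 = 5
  bit 1 = 0: r = r^2 mod 37 = 5^2 = 25
  bit 2 = 0: r = r^2 mod 37 = 25^2 = 33
  bit 3 = 0: r = r^2 mod 37 = 33^2 = 16
  bit 4 = 1: r = r^2 * 5 mod 37 = 16^2 * 5 = 34*5 = 22
  -> A = 22
B = 5^16 mod 37  (bits of 16 = 10000)
  bit 0 = 1: r = r^2 * 5 mod 37 = 1^2 * 5 = 1*5 = 5
  bit 1 = 0: r = r^2 mod 37 = 5^2 = 25
  bit 2 = 0: r = r^2 mod 37 = 25^2 = 33
  bit 3 = 0: r = r^2 mod 37 = 33^2 = 16
  bit 4 = 0: r = r^2 mod 37 = 16^2 = 34
  -> B = 34
s = B^a = 34^17 mod 37  (bits of 17 = 10001)
  bit 0 = 1: r = r^2 * 34 mod 37 = 1^2 * 34 = 1*34 = 34
  bit 1 = 0: r = r^2 mod 37 = 34^2 = 9
  bit 2 = 0: r = r^2 mod 37 = 9^2 = 7
  bit 3 = 0: r = r^2 mod 37 = 7^2 = 12
  bit 4 = 1: r = r^2 * 34 mod 37 = 12^2 * 34 = 33*34 = 12
  -> s = B^a = 12

Answer: 22 34 12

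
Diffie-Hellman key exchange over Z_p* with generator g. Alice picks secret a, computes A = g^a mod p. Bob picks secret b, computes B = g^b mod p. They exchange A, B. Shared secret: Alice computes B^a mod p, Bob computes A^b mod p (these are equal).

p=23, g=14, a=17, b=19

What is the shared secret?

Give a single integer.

Answer: 17

Derivation:
A = 14^17 mod 23  (bits of 17 = 10001)
  bit 0 = 1: r = r^2 * 14 mod 23 = 1^2 * 14 = 1*14 = 14
  bit 1 = 0: r = r^2 mod 23 = 14^2 = 12
  bit 2 = 0: r = r^2 mod 23 = 12^2 = 6
  bit 3 = 0: r = r^2 mod 23 = 6^2 = 13
  bit 4 = 1: r = r^2 * 14 mod 23 = 13^2 * 14 = 8*14 = 20
  -> A = 20
B = 14^19 mod 23  (bits of 19 = 10011)
  bit 0 = 1: r = r^2 * 14 mod 23 = 1^2 * 14 = 1*14 = 14
  bit 1 = 0: r = r^2 mod 23 = 14^2 = 12
  bit 2 = 0: r = r^2 mod 23 = 12^2 = 6
  bit 3 = 1: r = r^2 * 14 mod 23 = 6^2 * 14 = 13*14 = 21
  bit 4 = 1: r = r^2 * 14 mod 23 = 21^2 * 14 = 4*14 = 10
  -> B = 10
s = B^a = 10^17 mod 23  (bits of 17 = 10001)
  bit 0 = 1: r = r^2 * 10 mod 23 = 1^2 * 10 = 1*10 = 10
  bit 1 = 0: r = r^2 mod 23 = 10^2 = 8
  bit 2 = 0: r = r^2 mod 23 = 8^2 = 18
  bit 3 = 0: r = r^2 mod 23 = 18^2 = 2
  bit 4 = 1: r = r^2 * 10 mod 23 = 2^2 * 10 = 4*10 = 17
  -> s = B^a = 17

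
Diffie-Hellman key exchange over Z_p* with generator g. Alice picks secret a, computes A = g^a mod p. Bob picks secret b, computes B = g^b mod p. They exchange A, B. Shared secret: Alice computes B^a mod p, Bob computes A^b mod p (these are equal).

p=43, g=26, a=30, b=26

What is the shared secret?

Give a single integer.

A = 26^30 mod 43  (bits of 30 = 11110)
  bit 0 = 1: r = r^2 * 26 mod 43 = 1^2 * 26 = 1*26 = 26
  bit 1 = 1: r = r^2 * 26 mod 43 = 26^2 * 26 = 31*26 = 32
  bit 2 = 1: r = r^2 * 26 mod 43 = 32^2 * 26 = 35*26 = 7
  bit 3 = 1: r = r^2 * 26 mod 43 = 7^2 * 26 = 6*26 = 27
  bit 4 = 0: r = r^2 mod 43 = 27^2 = 41
  -> A = 41
B = 26^26 mod 43  (bits of 26 = 11010)
  bit 0 = 1: r = r^2 * 26 mod 43 = 1^2 * 26 = 1*26 = 26
  bit 1 = 1: r = r^2 * 26 mod 43 = 26^2 * 26 = 31*26 = 32
  bit 2 = 0: r = r^2 mod 43 = 32^2 = 35
  bit 3 = 1: r = r^2 * 26 mod 43 = 35^2 * 26 = 21*26 = 30
  bit 4 = 0: r = r^2 mod 43 = 30^2 = 40
  -> B = 40
s = B^a = 40^30 mod 43  (bits of 30 = 11110)
  bit 0 = 1: r = r^2 * 40 mod 43 = 1^2 * 40 = 1*40 = 40
  bit 1 = 1: r = r^2 * 40 mod 43 = 40^2 * 40 = 9*40 = 16
  bit 2 = 1: r = r^2 * 40 mod 43 = 16^2 * 40 = 41*40 = 6
  bit 3 = 1: r = r^2 * 40 mod 43 = 6^2 * 40 = 36*40 = 21
  bit 4 = 0: r = r^2 mod 43 = 21^2 = 11
  -> s = B^a = 11

Answer: 11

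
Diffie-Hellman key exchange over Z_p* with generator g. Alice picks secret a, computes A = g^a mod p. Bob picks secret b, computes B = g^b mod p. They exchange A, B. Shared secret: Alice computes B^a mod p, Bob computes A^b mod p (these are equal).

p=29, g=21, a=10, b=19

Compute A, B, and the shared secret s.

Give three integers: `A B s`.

Answer: 4 27 9

Derivation:
A = 21^10 mod 29  (bits of 10 = 1010)
  bit 0 = 1: r = r^2 * 21 mod 29 = 1^2 * 21 = 1*21 = 21
  bit 1 = 0: r = r^2 mod 29 = 21^2 = 6
  bit 2 = 1: r = r^2 * 21 mod 29 = 6^2 * 21 = 7*21 = 2
  bit 3 = 0: r = r^2 mod 29 = 2^2 = 4
  -> A = 4
B = 21^19 mod 29  (bits of 19 = 10011)
  bit 0 = 1: r = r^2 * 21 mod 29 = 1^2 * 21 = 1*21 = 21
  bit 1 = 0: r = r^2 mod 29 = 21^2 = 6
  bit 2 = 0: r = r^2 mod 29 = 6^2 = 7
  bit 3 = 1: r = r^2 * 21 mod 29 = 7^2 * 21 = 20*21 = 14
  bit 4 = 1: r = r^2 * 21 mod 29 = 14^2 * 21 = 22*21 = 27
  -> B = 27
s = B^a = 27^10 mod 29  (bits of 10 = 1010)
  bit 0 = 1: r = r^2 * 27 mod 29 = 1^2 * 27 = 1*27 = 27
  bit 1 = 0: r = r^2 mod 29 = 27^2 = 4
  bit 2 = 1: r = r^2 * 27 mod 29 = 4^2 * 27 = 16*27 = 26
  bit 3 = 0: r = r^2 mod 29 = 26^2 = 9
  -> s = B^a = 9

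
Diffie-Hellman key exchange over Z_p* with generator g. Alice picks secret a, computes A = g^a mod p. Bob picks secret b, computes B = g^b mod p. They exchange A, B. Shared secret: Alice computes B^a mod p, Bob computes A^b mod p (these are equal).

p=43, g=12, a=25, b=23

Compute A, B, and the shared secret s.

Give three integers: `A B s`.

Answer: 33 28 29

Derivation:
A = 12^25 mod 43  (bits of 25 = 11001)
  bit 0 = 1: r = r^2 * 12 mod 43 = 1^2 * 12 = 1*12 = 12
  bit 1 = 1: r = r^2 * 12 mod 43 = 12^2 * 12 = 15*12 = 8
  bit 2 = 0: r = r^2 mod 43 = 8^2 = 21
  bit 3 = 0: r = r^2 mod 43 = 21^2 = 11
  bit 4 = 1: r = r^2 * 12 mod 43 = 11^2 * 12 = 35*12 = 33
  -> A = 33
B = 12^23 mod 43  (bits of 23 = 10111)
  bit 0 = 1: r = r^2 * 12 mod 43 = 1^2 * 12 = 1*12 = 12
  bit 1 = 0: r = r^2 mod 43 = 12^2 = 15
  bit 2 = 1: r = r^2 * 12 mod 43 = 15^2 * 12 = 10*12 = 34
  bit 3 = 1: r = r^2 * 12 mod 43 = 34^2 * 12 = 38*12 = 26
  bit 4 = 1: r = r^2 * 12 mod 43 = 26^2 * 12 = 31*12 = 28
  -> B = 28
s = B^a = 28^25 mod 43  (bits of 25 = 11001)
  bit 0 = 1: r = r^2 * 28 mod 43 = 1^2 * 28 = 1*28 = 28
  bit 1 = 1: r = r^2 * 28 mod 43 = 28^2 * 28 = 10*28 = 22
  bit 2 = 0: r = r^2 mod 43 = 22^2 = 11
  bit 3 = 0: r = r^2 mod 43 = 11^2 = 35
  bit 4 = 1: r = r^2 * 28 mod 43 = 35^2 * 28 = 21*28 = 29
  -> s = B^a = 29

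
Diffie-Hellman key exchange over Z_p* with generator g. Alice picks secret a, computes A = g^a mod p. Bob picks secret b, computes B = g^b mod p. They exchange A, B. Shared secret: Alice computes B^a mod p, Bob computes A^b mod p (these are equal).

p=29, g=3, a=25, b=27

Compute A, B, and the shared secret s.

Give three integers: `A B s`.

Answer: 14 10 27

Derivation:
A = 3^25 mod 29  (bits of 25 = 11001)
  bit 0 = 1: r = r^2 * 3 mod 29 = 1^2 * 3 = 1*3 = 3
  bit 1 = 1: r = r^2 * 3 mod 29 = 3^2 * 3 = 9*3 = 27
  bit 2 = 0: r = r^2 mod 29 = 27^2 = 4
  bit 3 = 0: r = r^2 mod 29 = 4^2 = 16
  bit 4 = 1: r = r^2 * 3 mod 29 = 16^2 * 3 = 24*3 = 14
  -> A = 14
B = 3^27 mod 29  (bits of 27 = 11011)
  bit 0 = 1: r = r^2 * 3 mod 29 = 1^2 * 3 = 1*3 = 3
  bit 1 = 1: r = r^2 * 3 mod 29 = 3^2 * 3 = 9*3 = 27
  bit 2 = 0: r = r^2 mod 29 = 27^2 = 4
  bit 3 = 1: r = r^2 * 3 mod 29 = 4^2 * 3 = 16*3 = 19
  bit 4 = 1: r = r^2 * 3 mod 29 = 19^2 * 3 = 13*3 = 10
  -> B = 10
s = B^a = 10^25 mod 29  (bits of 25 = 11001)
  bit 0 = 1: r = r^2 * 10 mod 29 = 1^2 * 10 = 1*10 = 10
  bit 1 = 1: r = r^2 * 10 mod 29 = 10^2 * 10 = 13*10 = 14
  bit 2 = 0: r = r^2 mod 29 = 14^2 = 22
  bit 3 = 0: r = r^2 mod 29 = 22^2 = 20
  bit 4 = 1: r = r^2 * 10 mod 29 = 20^2 * 10 = 23*10 = 27
  -> s = B^a = 27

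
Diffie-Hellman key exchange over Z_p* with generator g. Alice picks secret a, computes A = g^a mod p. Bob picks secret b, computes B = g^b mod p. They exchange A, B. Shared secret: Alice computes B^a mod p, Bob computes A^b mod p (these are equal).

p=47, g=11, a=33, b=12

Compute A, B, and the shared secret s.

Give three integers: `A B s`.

A = 11^33 mod 47  (bits of 33 = 100001)
  bit 0 = 1: r = r^2 * 11 mod 47 = 1^2 * 11 = 1*11 = 11
  bit 1 = 0: r = r^2 mod 47 = 11^2 = 27
  bit 2 = 0: r = r^2 mod 47 = 27^2 = 24
  bit 3 = 0: r = r^2 mod 47 = 24^2 = 12
  bit 4 = 0: r = r^2 mod 47 = 12^2 = 3
  bit 5 = 1: r = r^2 * 11 mod 47 = 3^2 * 11 = 9*11 = 5
  -> A = 5
B = 11^12 mod 47  (bits of 12 = 1100)
  bit 0 = 1: r = r^2 * 11 mod 47 = 1^2 * 11 = 1*11 = 11
  bit 1 = 1: r = r^2 * 11 mod 47 = 11^2 * 11 = 27*11 = 15
  bit 2 = 0: r = r^2 mod 47 = 15^2 = 37
  bit 3 = 0: r = r^2 mod 47 = 37^2 = 6
  -> B = 6
s = B^a = 6^33 mod 47  (bits of 33 = 100001)
  bit 0 = 1: r = r^2 * 6 mod 47 = 1^2 * 6 = 1*6 = 6
  bit 1 = 0: r = r^2 mod 47 = 6^2 = 36
  bit 2 = 0: r = r^2 mod 47 = 36^2 = 27
  bit 3 = 0: r = r^2 mod 47 = 27^2 = 24
  bit 4 = 0: r = r^2 mod 47 = 24^2 = 12
  bit 5 = 1: r = r^2 * 6 mod 47 = 12^2 * 6 = 3*6 = 18
  -> s = B^a = 18

Answer: 5 6 18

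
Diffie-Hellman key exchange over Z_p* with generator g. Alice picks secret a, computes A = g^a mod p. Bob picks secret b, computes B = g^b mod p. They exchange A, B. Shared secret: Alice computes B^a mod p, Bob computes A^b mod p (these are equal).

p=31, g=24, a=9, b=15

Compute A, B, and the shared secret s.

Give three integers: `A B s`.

Answer: 23 30 30

Derivation:
A = 24^9 mod 31  (bits of 9 = 1001)
  bit 0 = 1: r = r^2 * 24 mod 31 = 1^2 * 24 = 1*24 = 24
  bit 1 = 0: r = r^2 mod 31 = 24^2 = 18
  bit 2 = 0: r = r^2 mod 31 = 18^2 = 14
  bit 3 = 1: r = r^2 * 24 mod 31 = 14^2 * 24 = 10*24 = 23
  -> A = 23
B = 24^15 mod 31  (bits of 15 = 1111)
  bit 0 = 1: r = r^2 * 24 mod 31 = 1^2 * 24 = 1*24 = 24
  bit 1 = 1: r = r^2 * 24 mod 31 = 24^2 * 24 = 18*24 = 29
  bit 2 = 1: r = r^2 * 24 mod 31 = 29^2 * 24 = 4*24 = 3
  bit 3 = 1: r = r^2 * 24 mod 31 = 3^2 * 24 = 9*24 = 30
  -> B = 30
s = B^a = 30^9 mod 31  (bits of 9 = 1001)
  bit 0 = 1: r = r^2 * 30 mod 31 = 1^2 * 30 = 1*30 = 30
  bit 1 = 0: r = r^2 mod 31 = 30^2 = 1
  bit 2 = 0: r = r^2 mod 31 = 1^2 = 1
  bit 3 = 1: r = r^2 * 30 mod 31 = 1^2 * 30 = 1*30 = 30
  -> s = B^a = 30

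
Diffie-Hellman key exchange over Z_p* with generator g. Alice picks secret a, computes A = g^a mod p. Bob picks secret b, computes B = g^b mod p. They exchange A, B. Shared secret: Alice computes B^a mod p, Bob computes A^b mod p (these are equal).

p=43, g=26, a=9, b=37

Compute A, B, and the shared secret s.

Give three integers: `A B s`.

A = 26^9 mod 43  (bits of 9 = 1001)
  bit 0 = 1: r = r^2 * 26 mod 43 = 1^2 * 26 = 1*26 = 26
  bit 1 = 0: r = r^2 mod 43 = 26^2 = 31
  bit 2 = 0: r = r^2 mod 43 = 31^2 = 15
  bit 3 = 1: r = r^2 * 26 mod 43 = 15^2 * 26 = 10*26 = 2
  -> A = 2
B = 26^37 mod 43  (bits of 37 = 100101)
  bit 0 = 1: r = r^2 * 26 mod 43 = 1^2 * 26 = 1*26 = 26
  bit 1 = 0: r = r^2 mod 43 = 26^2 = 31
  bit 2 = 0: r = r^2 mod 43 = 31^2 = 15
  bit 3 = 1: r = r^2 * 26 mod 43 = 15^2 * 26 = 10*26 = 2
  bit 4 = 0: r = r^2 mod 43 = 2^2 = 4
  bit 5 = 1: r = r^2 * 26 mod 43 = 4^2 * 26 = 16*26 = 29
  -> B = 29
s = B^a = 29^9 mod 43  (bits of 9 = 1001)
  bit 0 = 1: r = r^2 * 29 mod 43 = 1^2 * 29 = 1*29 = 29
  bit 1 = 0: r = r^2 mod 43 = 29^2 = 24
  bit 2 = 0: r = r^2 mod 43 = 24^2 = 17
  bit 3 = 1: r = r^2 * 29 mod 43 = 17^2 * 29 = 31*29 = 39
  -> s = B^a = 39

Answer: 2 29 39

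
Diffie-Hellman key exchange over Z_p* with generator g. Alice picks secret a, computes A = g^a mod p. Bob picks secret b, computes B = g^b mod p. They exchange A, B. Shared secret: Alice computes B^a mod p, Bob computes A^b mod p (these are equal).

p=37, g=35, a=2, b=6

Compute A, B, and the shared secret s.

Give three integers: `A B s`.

Answer: 4 27 26

Derivation:
A = 35^2 mod 37  (bits of 2 = 10)
  bit 0 = 1: r = r^2 * 35 mod 37 = 1^2 * 35 = 1*35 = 35
  bit 1 = 0: r = r^2 mod 37 = 35^2 = 4
  -> A = 4
B = 35^6 mod 37  (bits of 6 = 110)
  bit 0 = 1: r = r^2 * 35 mod 37 = 1^2 * 35 = 1*35 = 35
  bit 1 = 1: r = r^2 * 35 mod 37 = 35^2 * 35 = 4*35 = 29
  bit 2 = 0: r = r^2 mod 37 = 29^2 = 27
  -> B = 27
s = B^a = 27^2 mod 37  (bits of 2 = 10)
  bit 0 = 1: r = r^2 * 27 mod 37 = 1^2 * 27 = 1*27 = 27
  bit 1 = 0: r = r^2 mod 37 = 27^2 = 26
  -> s = B^a = 26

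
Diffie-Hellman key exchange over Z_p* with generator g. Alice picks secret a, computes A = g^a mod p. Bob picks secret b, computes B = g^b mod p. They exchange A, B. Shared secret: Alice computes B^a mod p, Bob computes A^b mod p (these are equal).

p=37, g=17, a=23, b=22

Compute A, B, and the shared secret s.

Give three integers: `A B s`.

A = 17^23 mod 37  (bits of 23 = 10111)
  bit 0 = 1: r = r^2 * 17 mod 37 = 1^2 * 17 = 1*17 = 17
  bit 1 = 0: r = r^2 mod 37 = 17^2 = 30
  bit 2 = 1: r = r^2 * 17 mod 37 = 30^2 * 17 = 12*17 = 19
  bit 3 = 1: r = r^2 * 17 mod 37 = 19^2 * 17 = 28*17 = 32
  bit 4 = 1: r = r^2 * 17 mod 37 = 32^2 * 17 = 25*17 = 18
  -> A = 18
B = 17^22 mod 37  (bits of 22 = 10110)
  bit 0 = 1: r = r^2 * 17 mod 37 = 1^2 * 17 = 1*17 = 17
  bit 1 = 0: r = r^2 mod 37 = 17^2 = 30
  bit 2 = 1: r = r^2 * 17 mod 37 = 30^2 * 17 = 12*17 = 19
  bit 3 = 1: r = r^2 * 17 mod 37 = 19^2 * 17 = 28*17 = 32
  bit 4 = 0: r = r^2 mod 37 = 32^2 = 25
  -> B = 25
s = B^a = 25^23 mod 37  (bits of 23 = 10111)
  bit 0 = 1: r = r^2 * 25 mod 37 = 1^2 * 25 = 1*25 = 25
  bit 1 = 0: r = r^2 mod 37 = 25^2 = 33
  bit 2 = 1: r = r^2 * 25 mod 37 = 33^2 * 25 = 16*25 = 30
  bit 3 = 1: r = r^2 * 25 mod 37 = 30^2 * 25 = 12*25 = 4
  bit 4 = 1: r = r^2 * 25 mod 37 = 4^2 * 25 = 16*25 = 30
  -> s = B^a = 30

Answer: 18 25 30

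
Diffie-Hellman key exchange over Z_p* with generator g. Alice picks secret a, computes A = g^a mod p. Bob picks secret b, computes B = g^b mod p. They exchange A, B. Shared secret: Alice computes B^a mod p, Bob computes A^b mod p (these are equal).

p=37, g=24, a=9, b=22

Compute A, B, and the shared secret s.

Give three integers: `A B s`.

A = 24^9 mod 37  (bits of 9 = 1001)
  bit 0 = 1: r = r^2 * 24 mod 37 = 1^2 * 24 = 1*24 = 24
  bit 1 = 0: r = r^2 mod 37 = 24^2 = 21
  bit 2 = 0: r = r^2 mod 37 = 21^2 = 34
  bit 3 = 1: r = r^2 * 24 mod 37 = 34^2 * 24 = 9*24 = 31
  -> A = 31
B = 24^22 mod 37  (bits of 22 = 10110)
  bit 0 = 1: r = r^2 * 24 mod 37 = 1^2 * 24 = 1*24 = 24
  bit 1 = 0: r = r^2 mod 37 = 24^2 = 21
  bit 2 = 1: r = r^2 * 24 mod 37 = 21^2 * 24 = 34*24 = 2
  bit 3 = 1: r = r^2 * 24 mod 37 = 2^2 * 24 = 4*24 = 22
  bit 4 = 0: r = r^2 mod 37 = 22^2 = 3
  -> B = 3
s = B^a = 3^9 mod 37  (bits of 9 = 1001)
  bit 0 = 1: r = r^2 * 3 mod 37 = 1^2 * 3 = 1*3 = 3
  bit 1 = 0: r = r^2 mod 37 = 3^2 = 9
  bit 2 = 0: r = r^2 mod 37 = 9^2 = 7
  bit 3 = 1: r = r^2 * 3 mod 37 = 7^2 * 3 = 12*3 = 36
  -> s = B^a = 36

Answer: 31 3 36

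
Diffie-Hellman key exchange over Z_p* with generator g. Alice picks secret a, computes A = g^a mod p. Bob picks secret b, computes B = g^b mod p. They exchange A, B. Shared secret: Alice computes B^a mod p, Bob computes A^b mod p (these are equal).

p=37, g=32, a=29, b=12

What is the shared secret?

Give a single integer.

Answer: 26

Derivation:
A = 32^29 mod 37  (bits of 29 = 11101)
  bit 0 = 1: r = r^2 * 32 mod 37 = 1^2 * 32 = 1*32 = 32
  bit 1 = 1: r = r^2 * 32 mod 37 = 32^2 * 32 = 25*32 = 23
  bit 2 = 1: r = r^2 * 32 mod 37 = 23^2 * 32 = 11*32 = 19
  bit 3 = 0: r = r^2 mod 37 = 19^2 = 28
  bit 4 = 1: r = r^2 * 32 mod 37 = 28^2 * 32 = 7*32 = 2
  -> A = 2
B = 32^12 mod 37  (bits of 12 = 1100)
  bit 0 = 1: r = r^2 * 32 mod 37 = 1^2 * 32 = 1*32 = 32
  bit 1 = 1: r = r^2 * 32 mod 37 = 32^2 * 32 = 25*32 = 23
  bit 2 = 0: r = r^2 mod 37 = 23^2 = 11
  bit 3 = 0: r = r^2 mod 37 = 11^2 = 10
  -> B = 10
s = B^a = 10^29 mod 37  (bits of 29 = 11101)
  bit 0 = 1: r = r^2 * 10 mod 37 = 1^2 * 10 = 1*10 = 10
  bit 1 = 1: r = r^2 * 10 mod 37 = 10^2 * 10 = 26*10 = 1
  bit 2 = 1: r = r^2 * 10 mod 37 = 1^2 * 10 = 1*10 = 10
  bit 3 = 0: r = r^2 mod 37 = 10^2 = 26
  bit 4 = 1: r = r^2 * 10 mod 37 = 26^2 * 10 = 10*10 = 26
  -> s = B^a = 26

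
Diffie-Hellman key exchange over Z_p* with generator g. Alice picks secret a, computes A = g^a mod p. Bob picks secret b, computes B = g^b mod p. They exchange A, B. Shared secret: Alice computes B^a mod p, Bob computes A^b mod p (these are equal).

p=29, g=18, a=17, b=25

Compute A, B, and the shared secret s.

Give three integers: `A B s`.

A = 18^17 mod 29  (bits of 17 = 10001)
  bit 0 = 1: r = r^2 * 18 mod 29 = 1^2 * 18 = 1*18 = 18
  bit 1 = 0: r = r^2 mod 29 = 18^2 = 5
  bit 2 = 0: r = r^2 mod 29 = 5^2 = 25
  bit 3 = 0: r = r^2 mod 29 = 25^2 = 16
  bit 4 = 1: r = r^2 * 18 mod 29 = 16^2 * 18 = 24*18 = 26
  -> A = 26
B = 18^25 mod 29  (bits of 25 = 11001)
  bit 0 = 1: r = r^2 * 18 mod 29 = 1^2 * 18 = 1*18 = 18
  bit 1 = 1: r = r^2 * 18 mod 29 = 18^2 * 18 = 5*18 = 3
  bit 2 = 0: r = r^2 mod 29 = 3^2 = 9
  bit 3 = 0: r = r^2 mod 29 = 9^2 = 23
  bit 4 = 1: r = r^2 * 18 mod 29 = 23^2 * 18 = 7*18 = 10
  -> B = 10
s = B^a = 10^17 mod 29  (bits of 17 = 10001)
  bit 0 = 1: r = r^2 * 10 mod 29 = 1^2 * 10 = 1*10 = 10
  bit 1 = 0: r = r^2 mod 29 = 10^2 = 13
  bit 2 = 0: r = r^2 mod 29 = 13^2 = 24
  bit 3 = 0: r = r^2 mod 29 = 24^2 = 25
  bit 4 = 1: r = r^2 * 10 mod 29 = 25^2 * 10 = 16*10 = 15
  -> s = B^a = 15

Answer: 26 10 15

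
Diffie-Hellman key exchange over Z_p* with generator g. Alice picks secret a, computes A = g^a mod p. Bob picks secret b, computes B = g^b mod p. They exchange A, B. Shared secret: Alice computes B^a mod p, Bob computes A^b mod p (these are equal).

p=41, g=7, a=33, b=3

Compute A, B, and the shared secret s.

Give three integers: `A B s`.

Answer: 29 15 35

Derivation:
A = 7^33 mod 41  (bits of 33 = 100001)
  bit 0 = 1: r = r^2 * 7 mod 41 = 1^2 * 7 = 1*7 = 7
  bit 1 = 0: r = r^2 mod 41 = 7^2 = 8
  bit 2 = 0: r = r^2 mod 41 = 8^2 = 23
  bit 3 = 0: r = r^2 mod 41 = 23^2 = 37
  bit 4 = 0: r = r^2 mod 41 = 37^2 = 16
  bit 5 = 1: r = r^2 * 7 mod 41 = 16^2 * 7 = 10*7 = 29
  -> A = 29
B = 7^3 mod 41  (bits of 3 = 11)
  bit 0 = 1: r = r^2 * 7 mod 41 = 1^2 * 7 = 1*7 = 7
  bit 1 = 1: r = r^2 * 7 mod 41 = 7^2 * 7 = 8*7 = 15
  -> B = 15
s = B^a = 15^33 mod 41  (bits of 33 = 100001)
  bit 0 = 1: r = r^2 * 15 mod 41 = 1^2 * 15 = 1*15 = 15
  bit 1 = 0: r = r^2 mod 41 = 15^2 = 20
  bit 2 = 0: r = r^2 mod 41 = 20^2 = 31
  bit 3 = 0: r = r^2 mod 41 = 31^2 = 18
  bit 4 = 0: r = r^2 mod 41 = 18^2 = 37
  bit 5 = 1: r = r^2 * 15 mod 41 = 37^2 * 15 = 16*15 = 35
  -> s = B^a = 35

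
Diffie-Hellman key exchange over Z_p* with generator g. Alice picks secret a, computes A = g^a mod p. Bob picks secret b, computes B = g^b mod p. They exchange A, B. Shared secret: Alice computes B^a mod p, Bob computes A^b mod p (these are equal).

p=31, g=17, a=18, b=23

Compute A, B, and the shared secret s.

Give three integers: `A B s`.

Answer: 16 13 4

Derivation:
A = 17^18 mod 31  (bits of 18 = 10010)
  bit 0 = 1: r = r^2 * 17 mod 31 = 1^2 * 17 = 1*17 = 17
  bit 1 = 0: r = r^2 mod 31 = 17^2 = 10
  bit 2 = 0: r = r^2 mod 31 = 10^2 = 7
  bit 3 = 1: r = r^2 * 17 mod 31 = 7^2 * 17 = 18*17 = 27
  bit 4 = 0: r = r^2 mod 31 = 27^2 = 16
  -> A = 16
B = 17^23 mod 31  (bits of 23 = 10111)
  bit 0 = 1: r = r^2 * 17 mod 31 = 1^2 * 17 = 1*17 = 17
  bit 1 = 0: r = r^2 mod 31 = 17^2 = 10
  bit 2 = 1: r = r^2 * 17 mod 31 = 10^2 * 17 = 7*17 = 26
  bit 3 = 1: r = r^2 * 17 mod 31 = 26^2 * 17 = 25*17 = 22
  bit 4 = 1: r = r^2 * 17 mod 31 = 22^2 * 17 = 19*17 = 13
  -> B = 13
s = B^a = 13^18 mod 31  (bits of 18 = 10010)
  bit 0 = 1: r = r^2 * 13 mod 31 = 1^2 * 13 = 1*13 = 13
  bit 1 = 0: r = r^2 mod 31 = 13^2 = 14
  bit 2 = 0: r = r^2 mod 31 = 14^2 = 10
  bit 3 = 1: r = r^2 * 13 mod 31 = 10^2 * 13 = 7*13 = 29
  bit 4 = 0: r = r^2 mod 31 = 29^2 = 4
  -> s = B^a = 4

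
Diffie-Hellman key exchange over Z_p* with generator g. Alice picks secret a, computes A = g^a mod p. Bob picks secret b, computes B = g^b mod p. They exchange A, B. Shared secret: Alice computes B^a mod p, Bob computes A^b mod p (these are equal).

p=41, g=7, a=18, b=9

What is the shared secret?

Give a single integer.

Answer: 8

Derivation:
A = 7^18 mod 41  (bits of 18 = 10010)
  bit 0 = 1: r = r^2 * 7 mod 41 = 1^2 * 7 = 1*7 = 7
  bit 1 = 0: r = r^2 mod 41 = 7^2 = 8
  bit 2 = 0: r = r^2 mod 41 = 8^2 = 23
  bit 3 = 1: r = r^2 * 7 mod 41 = 23^2 * 7 = 37*7 = 13
  bit 4 = 0: r = r^2 mod 41 = 13^2 = 5
  -> A = 5
B = 7^9 mod 41  (bits of 9 = 1001)
  bit 0 = 1: r = r^2 * 7 mod 41 = 1^2 * 7 = 1*7 = 7
  bit 1 = 0: r = r^2 mod 41 = 7^2 = 8
  bit 2 = 0: r = r^2 mod 41 = 8^2 = 23
  bit 3 = 1: r = r^2 * 7 mod 41 = 23^2 * 7 = 37*7 = 13
  -> B = 13
s = B^a = 13^18 mod 41  (bits of 18 = 10010)
  bit 0 = 1: r = r^2 * 13 mod 41 = 1^2 * 13 = 1*13 = 13
  bit 1 = 0: r = r^2 mod 41 = 13^2 = 5
  bit 2 = 0: r = r^2 mod 41 = 5^2 = 25
  bit 3 = 1: r = r^2 * 13 mod 41 = 25^2 * 13 = 10*13 = 7
  bit 4 = 0: r = r^2 mod 41 = 7^2 = 8
  -> s = B^a = 8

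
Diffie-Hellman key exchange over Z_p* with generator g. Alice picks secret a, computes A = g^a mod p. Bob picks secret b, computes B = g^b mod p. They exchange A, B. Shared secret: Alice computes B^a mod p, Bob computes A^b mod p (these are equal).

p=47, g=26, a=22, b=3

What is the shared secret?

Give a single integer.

Answer: 24

Derivation:
A = 26^22 mod 47  (bits of 22 = 10110)
  bit 0 = 1: r = r^2 * 26 mod 47 = 1^2 * 26 = 1*26 = 26
  bit 1 = 0: r = r^2 mod 47 = 26^2 = 18
  bit 2 = 1: r = r^2 * 26 mod 47 = 18^2 * 26 = 42*26 = 11
  bit 3 = 1: r = r^2 * 26 mod 47 = 11^2 * 26 = 27*26 = 44
  bit 4 = 0: r = r^2 mod 47 = 44^2 = 9
  -> A = 9
B = 26^3 mod 47  (bits of 3 = 11)
  bit 0 = 1: r = r^2 * 26 mod 47 = 1^2 * 26 = 1*26 = 26
  bit 1 = 1: r = r^2 * 26 mod 47 = 26^2 * 26 = 18*26 = 45
  -> B = 45
s = B^a = 45^22 mod 47  (bits of 22 = 10110)
  bit 0 = 1: r = r^2 * 45 mod 47 = 1^2 * 45 = 1*45 = 45
  bit 1 = 0: r = r^2 mod 47 = 45^2 = 4
  bit 2 = 1: r = r^2 * 45 mod 47 = 4^2 * 45 = 16*45 = 15
  bit 3 = 1: r = r^2 * 45 mod 47 = 15^2 * 45 = 37*45 = 20
  bit 4 = 0: r = r^2 mod 47 = 20^2 = 24
  -> s = B^a = 24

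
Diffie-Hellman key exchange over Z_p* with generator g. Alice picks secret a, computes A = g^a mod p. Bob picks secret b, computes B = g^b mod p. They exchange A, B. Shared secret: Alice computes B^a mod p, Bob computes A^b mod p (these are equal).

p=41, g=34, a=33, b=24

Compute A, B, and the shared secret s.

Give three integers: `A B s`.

A = 34^33 mod 41  (bits of 33 = 100001)
  bit 0 = 1: r = r^2 * 34 mod 41 = 1^2 * 34 = 1*34 = 34
  bit 1 = 0: r = r^2 mod 41 = 34^2 = 8
  bit 2 = 0: r = r^2 mod 41 = 8^2 = 23
  bit 3 = 0: r = r^2 mod 41 = 23^2 = 37
  bit 4 = 0: r = r^2 mod 41 = 37^2 = 16
  bit 5 = 1: r = r^2 * 34 mod 41 = 16^2 * 34 = 10*34 = 12
  -> A = 12
B = 34^24 mod 41  (bits of 24 = 11000)
  bit 0 = 1: r = r^2 * 34 mod 41 = 1^2 * 34 = 1*34 = 34
  bit 1 = 1: r = r^2 * 34 mod 41 = 34^2 * 34 = 8*34 = 26
  bit 2 = 0: r = r^2 mod 41 = 26^2 = 20
  bit 3 = 0: r = r^2 mod 41 = 20^2 = 31
  bit 4 = 0: r = r^2 mod 41 = 31^2 = 18
  -> B = 18
s = B^a = 18^33 mod 41  (bits of 33 = 100001)
  bit 0 = 1: r = r^2 * 18 mod 41 = 1^2 * 18 = 1*18 = 18
  bit 1 = 0: r = r^2 mod 41 = 18^2 = 37
  bit 2 = 0: r = r^2 mod 41 = 37^2 = 16
  bit 3 = 0: r = r^2 mod 41 = 16^2 = 10
  bit 4 = 0: r = r^2 mod 41 = 10^2 = 18
  bit 5 = 1: r = r^2 * 18 mod 41 = 18^2 * 18 = 37*18 = 10
  -> s = B^a = 10

Answer: 12 18 10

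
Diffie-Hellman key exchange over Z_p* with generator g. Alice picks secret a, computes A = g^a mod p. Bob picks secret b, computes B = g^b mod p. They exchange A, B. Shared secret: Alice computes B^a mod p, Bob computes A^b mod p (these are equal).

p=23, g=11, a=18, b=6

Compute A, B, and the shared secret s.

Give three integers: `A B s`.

Answer: 16 9 4

Derivation:
A = 11^18 mod 23  (bits of 18 = 10010)
  bit 0 = 1: r = r^2 * 11 mod 23 = 1^2 * 11 = 1*11 = 11
  bit 1 = 0: r = r^2 mod 23 = 11^2 = 6
  bit 2 = 0: r = r^2 mod 23 = 6^2 = 13
  bit 3 = 1: r = r^2 * 11 mod 23 = 13^2 * 11 = 8*11 = 19
  bit 4 = 0: r = r^2 mod 23 = 19^2 = 16
  -> A = 16
B = 11^6 mod 23  (bits of 6 = 110)
  bit 0 = 1: r = r^2 * 11 mod 23 = 1^2 * 11 = 1*11 = 11
  bit 1 = 1: r = r^2 * 11 mod 23 = 11^2 * 11 = 6*11 = 20
  bit 2 = 0: r = r^2 mod 23 = 20^2 = 9
  -> B = 9
s = B^a = 9^18 mod 23  (bits of 18 = 10010)
  bit 0 = 1: r = r^2 * 9 mod 23 = 1^2 * 9 = 1*9 = 9
  bit 1 = 0: r = r^2 mod 23 = 9^2 = 12
  bit 2 = 0: r = r^2 mod 23 = 12^2 = 6
  bit 3 = 1: r = r^2 * 9 mod 23 = 6^2 * 9 = 13*9 = 2
  bit 4 = 0: r = r^2 mod 23 = 2^2 = 4
  -> s = B^a = 4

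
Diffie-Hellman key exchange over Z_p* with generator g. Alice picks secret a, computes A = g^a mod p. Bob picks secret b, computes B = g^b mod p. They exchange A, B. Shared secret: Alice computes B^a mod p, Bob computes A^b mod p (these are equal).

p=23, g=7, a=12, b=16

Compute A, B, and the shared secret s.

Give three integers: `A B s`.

Answer: 16 6 6

Derivation:
A = 7^12 mod 23  (bits of 12 = 1100)
  bit 0 = 1: r = r^2 * 7 mod 23 = 1^2 * 7 = 1*7 = 7
  bit 1 = 1: r = r^2 * 7 mod 23 = 7^2 * 7 = 3*7 = 21
  bit 2 = 0: r = r^2 mod 23 = 21^2 = 4
  bit 3 = 0: r = r^2 mod 23 = 4^2 = 16
  -> A = 16
B = 7^16 mod 23  (bits of 16 = 10000)
  bit 0 = 1: r = r^2 * 7 mod 23 = 1^2 * 7 = 1*7 = 7
  bit 1 = 0: r = r^2 mod 23 = 7^2 = 3
  bit 2 = 0: r = r^2 mod 23 = 3^2 = 9
  bit 3 = 0: r = r^2 mod 23 = 9^2 = 12
  bit 4 = 0: r = r^2 mod 23 = 12^2 = 6
  -> B = 6
s = B^a = 6^12 mod 23  (bits of 12 = 1100)
  bit 0 = 1: r = r^2 * 6 mod 23 = 1^2 * 6 = 1*6 = 6
  bit 1 = 1: r = r^2 * 6 mod 23 = 6^2 * 6 = 13*6 = 9
  bit 2 = 0: r = r^2 mod 23 = 9^2 = 12
  bit 3 = 0: r = r^2 mod 23 = 12^2 = 6
  -> s = B^a = 6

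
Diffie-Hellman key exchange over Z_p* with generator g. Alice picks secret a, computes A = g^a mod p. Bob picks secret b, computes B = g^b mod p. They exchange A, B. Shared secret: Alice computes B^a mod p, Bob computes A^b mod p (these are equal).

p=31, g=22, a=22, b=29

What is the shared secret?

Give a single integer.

A = 22^22 mod 31  (bits of 22 = 10110)
  bit 0 = 1: r = r^2 * 22 mod 31 = 1^2 * 22 = 1*22 = 22
  bit 1 = 0: r = r^2 mod 31 = 22^2 = 19
  bit 2 = 1: r = r^2 * 22 mod 31 = 19^2 * 22 = 20*22 = 6
  bit 3 = 1: r = r^2 * 22 mod 31 = 6^2 * 22 = 5*22 = 17
  bit 4 = 0: r = r^2 mod 31 = 17^2 = 10
  -> A = 10
B = 22^29 mod 31  (bits of 29 = 11101)
  bit 0 = 1: r = r^2 * 22 mod 31 = 1^2 * 22 = 1*22 = 22
  bit 1 = 1: r = r^2 * 22 mod 31 = 22^2 * 22 = 19*22 = 15
  bit 2 = 1: r = r^2 * 22 mod 31 = 15^2 * 22 = 8*22 = 21
  bit 3 = 0: r = r^2 mod 31 = 21^2 = 7
  bit 4 = 1: r = r^2 * 22 mod 31 = 7^2 * 22 = 18*22 = 24
  -> B = 24
s = B^a = 24^22 mod 31  (bits of 22 = 10110)
  bit 0 = 1: r = r^2 * 24 mod 31 = 1^2 * 24 = 1*24 = 24
  bit 1 = 0: r = r^2 mod 31 = 24^2 = 18
  bit 2 = 1: r = r^2 * 24 mod 31 = 18^2 * 24 = 14*24 = 26
  bit 3 = 1: r = r^2 * 24 mod 31 = 26^2 * 24 = 25*24 = 11
  bit 4 = 0: r = r^2 mod 31 = 11^2 = 28
  -> s = B^a = 28

Answer: 28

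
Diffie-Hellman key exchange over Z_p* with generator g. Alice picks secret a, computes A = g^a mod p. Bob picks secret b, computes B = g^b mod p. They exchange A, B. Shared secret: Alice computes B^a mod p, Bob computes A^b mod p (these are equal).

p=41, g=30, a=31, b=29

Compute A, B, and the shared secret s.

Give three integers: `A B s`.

A = 30^31 mod 41  (bits of 31 = 11111)
  bit 0 = 1: r = r^2 * 30 mod 41 = 1^2 * 30 = 1*30 = 30
  bit 1 = 1: r = r^2 * 30 mod 41 = 30^2 * 30 = 39*30 = 22
  bit 2 = 1: r = r^2 * 30 mod 41 = 22^2 * 30 = 33*30 = 6
  bit 3 = 1: r = r^2 * 30 mod 41 = 6^2 * 30 = 36*30 = 14
  bit 4 = 1: r = r^2 * 30 mod 41 = 14^2 * 30 = 32*30 = 17
  -> A = 17
B = 30^29 mod 41  (bits of 29 = 11101)
  bit 0 = 1: r = r^2 * 30 mod 41 = 1^2 * 30 = 1*30 = 30
  bit 1 = 1: r = r^2 * 30 mod 41 = 30^2 * 30 = 39*30 = 22
  bit 2 = 1: r = r^2 * 30 mod 41 = 22^2 * 30 = 33*30 = 6
  bit 3 = 0: r = r^2 mod 41 = 6^2 = 36
  bit 4 = 1: r = r^2 * 30 mod 41 = 36^2 * 30 = 25*30 = 12
  -> B = 12
s = B^a = 12^31 mod 41  (bits of 31 = 11111)
  bit 0 = 1: r = r^2 * 12 mod 41 = 1^2 * 12 = 1*12 = 12
  bit 1 = 1: r = r^2 * 12 mod 41 = 12^2 * 12 = 21*12 = 6
  bit 2 = 1: r = r^2 * 12 mod 41 = 6^2 * 12 = 36*12 = 22
  bit 3 = 1: r = r^2 * 12 mod 41 = 22^2 * 12 = 33*12 = 27
  bit 4 = 1: r = r^2 * 12 mod 41 = 27^2 * 12 = 32*12 = 15
  -> s = B^a = 15

Answer: 17 12 15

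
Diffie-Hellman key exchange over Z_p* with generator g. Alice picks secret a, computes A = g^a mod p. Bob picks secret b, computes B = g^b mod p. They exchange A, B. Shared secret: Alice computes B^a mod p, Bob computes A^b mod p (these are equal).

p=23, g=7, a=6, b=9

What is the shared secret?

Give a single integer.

Answer: 13

Derivation:
A = 7^6 mod 23  (bits of 6 = 110)
  bit 0 = 1: r = r^2 * 7 mod 23 = 1^2 * 7 = 1*7 = 7
  bit 1 = 1: r = r^2 * 7 mod 23 = 7^2 * 7 = 3*7 = 21
  bit 2 = 0: r = r^2 mod 23 = 21^2 = 4
  -> A = 4
B = 7^9 mod 23  (bits of 9 = 1001)
  bit 0 = 1: r = r^2 * 7 mod 23 = 1^2 * 7 = 1*7 = 7
  bit 1 = 0: r = r^2 mod 23 = 7^2 = 3
  bit 2 = 0: r = r^2 mod 23 = 3^2 = 9
  bit 3 = 1: r = r^2 * 7 mod 23 = 9^2 * 7 = 12*7 = 15
  -> B = 15
s = B^a = 15^6 mod 23  (bits of 6 = 110)
  bit 0 = 1: r = r^2 * 15 mod 23 = 1^2 * 15 = 1*15 = 15
  bit 1 = 1: r = r^2 * 15 mod 23 = 15^2 * 15 = 18*15 = 17
  bit 2 = 0: r = r^2 mod 23 = 17^2 = 13
  -> s = B^a = 13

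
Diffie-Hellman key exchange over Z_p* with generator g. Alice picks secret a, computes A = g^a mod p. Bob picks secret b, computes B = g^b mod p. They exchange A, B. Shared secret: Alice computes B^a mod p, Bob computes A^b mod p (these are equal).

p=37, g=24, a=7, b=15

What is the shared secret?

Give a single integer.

A = 24^7 mod 37  (bits of 7 = 111)
  bit 0 = 1: r = r^2 * 24 mod 37 = 1^2 * 24 = 1*24 = 24
  bit 1 = 1: r = r^2 * 24 mod 37 = 24^2 * 24 = 21*24 = 23
  bit 2 = 1: r = r^2 * 24 mod 37 = 23^2 * 24 = 11*24 = 5
  -> A = 5
B = 24^15 mod 37  (bits of 15 = 1111)
  bit 0 = 1: r = r^2 * 24 mod 37 = 1^2 * 24 = 1*24 = 24
  bit 1 = 1: r = r^2 * 24 mod 37 = 24^2 * 24 = 21*24 = 23
  bit 2 = 1: r = r^2 * 24 mod 37 = 23^2 * 24 = 11*24 = 5
  bit 3 = 1: r = r^2 * 24 mod 37 = 5^2 * 24 = 25*24 = 8
  -> B = 8
s = B^a = 8^7 mod 37  (bits of 7 = 111)
  bit 0 = 1: r = r^2 * 8 mod 37 = 1^2 * 8 = 1*8 = 8
  bit 1 = 1: r = r^2 * 8 mod 37 = 8^2 * 8 = 27*8 = 31
  bit 2 = 1: r = r^2 * 8 mod 37 = 31^2 * 8 = 36*8 = 29
  -> s = B^a = 29

Answer: 29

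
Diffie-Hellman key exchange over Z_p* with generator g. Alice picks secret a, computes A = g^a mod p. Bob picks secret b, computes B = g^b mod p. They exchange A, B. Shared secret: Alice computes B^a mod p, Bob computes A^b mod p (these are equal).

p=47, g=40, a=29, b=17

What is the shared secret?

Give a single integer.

Answer: 15

Derivation:
A = 40^29 mod 47  (bits of 29 = 11101)
  bit 0 = 1: r = r^2 * 40 mod 47 = 1^2 * 40 = 1*40 = 40
  bit 1 = 1: r = r^2 * 40 mod 47 = 40^2 * 40 = 2*40 = 33
  bit 2 = 1: r = r^2 * 40 mod 47 = 33^2 * 40 = 8*40 = 38
  bit 3 = 0: r = r^2 mod 47 = 38^2 = 34
  bit 4 = 1: r = r^2 * 40 mod 47 = 34^2 * 40 = 28*40 = 39
  -> A = 39
B = 40^17 mod 47  (bits of 17 = 10001)
  bit 0 = 1: r = r^2 * 40 mod 47 = 1^2 * 40 = 1*40 = 40
  bit 1 = 0: r = r^2 mod 47 = 40^2 = 2
  bit 2 = 0: r = r^2 mod 47 = 2^2 = 4
  bit 3 = 0: r = r^2 mod 47 = 4^2 = 16
  bit 4 = 1: r = r^2 * 40 mod 47 = 16^2 * 40 = 21*40 = 41
  -> B = 41
s = B^a = 41^29 mod 47  (bits of 29 = 11101)
  bit 0 = 1: r = r^2 * 41 mod 47 = 1^2 * 41 = 1*41 = 41
  bit 1 = 1: r = r^2 * 41 mod 47 = 41^2 * 41 = 36*41 = 19
  bit 2 = 1: r = r^2 * 41 mod 47 = 19^2 * 41 = 32*41 = 43
  bit 3 = 0: r = r^2 mod 47 = 43^2 = 16
  bit 4 = 1: r = r^2 * 41 mod 47 = 16^2 * 41 = 21*41 = 15
  -> s = B^a = 15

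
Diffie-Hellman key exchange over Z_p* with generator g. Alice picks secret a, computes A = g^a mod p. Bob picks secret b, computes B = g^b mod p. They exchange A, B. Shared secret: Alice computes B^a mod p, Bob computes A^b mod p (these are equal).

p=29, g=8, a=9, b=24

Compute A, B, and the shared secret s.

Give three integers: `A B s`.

A = 8^9 mod 29  (bits of 9 = 1001)
  bit 0 = 1: r = r^2 * 8 mod 29 = 1^2 * 8 = 1*8 = 8
  bit 1 = 0: r = r^2 mod 29 = 8^2 = 6
  bit 2 = 0: r = r^2 mod 29 = 6^2 = 7
  bit 3 = 1: r = r^2 * 8 mod 29 = 7^2 * 8 = 20*8 = 15
  -> A = 15
B = 8^24 mod 29  (bits of 24 = 11000)
  bit 0 = 1: r = r^2 * 8 mod 29 = 1^2 * 8 = 1*8 = 8
  bit 1 = 1: r = r^2 * 8 mod 29 = 8^2 * 8 = 6*8 = 19
  bit 2 = 0: r = r^2 mod 29 = 19^2 = 13
  bit 3 = 0: r = r^2 mod 29 = 13^2 = 24
  bit 4 = 0: r = r^2 mod 29 = 24^2 = 25
  -> B = 25
s = B^a = 25^9 mod 29  (bits of 9 = 1001)
  bit 0 = 1: r = r^2 * 25 mod 29 = 1^2 * 25 = 1*25 = 25
  bit 1 = 0: r = r^2 mod 29 = 25^2 = 16
  bit 2 = 0: r = r^2 mod 29 = 16^2 = 24
  bit 3 = 1: r = r^2 * 25 mod 29 = 24^2 * 25 = 25*25 = 16
  -> s = B^a = 16

Answer: 15 25 16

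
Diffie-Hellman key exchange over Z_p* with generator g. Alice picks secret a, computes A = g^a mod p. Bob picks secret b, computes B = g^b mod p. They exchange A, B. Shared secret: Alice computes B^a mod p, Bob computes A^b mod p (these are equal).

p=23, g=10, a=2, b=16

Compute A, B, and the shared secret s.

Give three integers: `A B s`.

A = 10^2 mod 23  (bits of 2 = 10)
  bit 0 = 1: r = r^2 * 10 mod 23 = 1^2 * 10 = 1*10 = 10
  bit 1 = 0: r = r^2 mod 23 = 10^2 = 8
  -> A = 8
B = 10^16 mod 23  (bits of 16 = 10000)
  bit 0 = 1: r = r^2 * 10 mod 23 = 1^2 * 10 = 1*10 = 10
  bit 1 = 0: r = r^2 mod 23 = 10^2 = 8
  bit 2 = 0: r = r^2 mod 23 = 8^2 = 18
  bit 3 = 0: r = r^2 mod 23 = 18^2 = 2
  bit 4 = 0: r = r^2 mod 23 = 2^2 = 4
  -> B = 4
s = B^a = 4^2 mod 23  (bits of 2 = 10)
  bit 0 = 1: r = r^2 * 4 mod 23 = 1^2 * 4 = 1*4 = 4
  bit 1 = 0: r = r^2 mod 23 = 4^2 = 16
  -> s = B^a = 16

Answer: 8 4 16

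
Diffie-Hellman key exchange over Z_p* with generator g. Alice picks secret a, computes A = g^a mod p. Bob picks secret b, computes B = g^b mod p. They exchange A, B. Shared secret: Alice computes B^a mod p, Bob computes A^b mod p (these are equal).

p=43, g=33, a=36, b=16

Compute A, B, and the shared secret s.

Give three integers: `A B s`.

A = 33^36 mod 43  (bits of 36 = 100100)
  bit 0 = 1: r = r^2 * 33 mod 43 = 1^2 * 33 = 1*33 = 33
  bit 1 = 0: r = r^2 mod 43 = 33^2 = 14
  bit 2 = 0: r = r^2 mod 43 = 14^2 = 24
  bit 3 = 1: r = r^2 * 33 mod 43 = 24^2 * 33 = 17*33 = 2
  bit 4 = 0: r = r^2 mod 43 = 2^2 = 4
  bit 5 = 0: r = r^2 mod 43 = 4^2 = 16
  -> A = 16
B = 33^16 mod 43  (bits of 16 = 10000)
  bit 0 = 1: r = r^2 * 33 mod 43 = 1^2 * 33 = 1*33 = 33
  bit 1 = 0: r = r^2 mod 43 = 33^2 = 14
  bit 2 = 0: r = r^2 mod 43 = 14^2 = 24
  bit 3 = 0: r = r^2 mod 43 = 24^2 = 17
  bit 4 = 0: r = r^2 mod 43 = 17^2 = 31
  -> B = 31
s = B^a = 31^36 mod 43  (bits of 36 = 100100)
  bit 0 = 1: r = r^2 * 31 mod 43 = 1^2 * 31 = 1*31 = 31
  bit 1 = 0: r = r^2 mod 43 = 31^2 = 15
  bit 2 = 0: r = r^2 mod 43 = 15^2 = 10
  bit 3 = 1: r = r^2 * 31 mod 43 = 10^2 * 31 = 14*31 = 4
  bit 4 = 0: r = r^2 mod 43 = 4^2 = 16
  bit 5 = 0: r = r^2 mod 43 = 16^2 = 41
  -> s = B^a = 41

Answer: 16 31 41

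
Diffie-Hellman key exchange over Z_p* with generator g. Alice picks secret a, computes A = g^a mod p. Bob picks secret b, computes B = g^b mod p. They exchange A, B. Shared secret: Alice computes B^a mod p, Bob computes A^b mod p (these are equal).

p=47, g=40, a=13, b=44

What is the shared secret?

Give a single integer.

Answer: 37

Derivation:
A = 40^13 mod 47  (bits of 13 = 1101)
  bit 0 = 1: r = r^2 * 40 mod 47 = 1^2 * 40 = 1*40 = 40
  bit 1 = 1: r = r^2 * 40 mod 47 = 40^2 * 40 = 2*40 = 33
  bit 2 = 0: r = r^2 mod 47 = 33^2 = 8
  bit 3 = 1: r = r^2 * 40 mod 47 = 8^2 * 40 = 17*40 = 22
  -> A = 22
B = 40^44 mod 47  (bits of 44 = 101100)
  bit 0 = 1: r = r^2 * 40 mod 47 = 1^2 * 40 = 1*40 = 40
  bit 1 = 0: r = r^2 mod 47 = 40^2 = 2
  bit 2 = 1: r = r^2 * 40 mod 47 = 2^2 * 40 = 4*40 = 19
  bit 3 = 1: r = r^2 * 40 mod 47 = 19^2 * 40 = 32*40 = 11
  bit 4 = 0: r = r^2 mod 47 = 11^2 = 27
  bit 5 = 0: r = r^2 mod 47 = 27^2 = 24
  -> B = 24
s = B^a = 24^13 mod 47  (bits of 13 = 1101)
  bit 0 = 1: r = r^2 * 24 mod 47 = 1^2 * 24 = 1*24 = 24
  bit 1 = 1: r = r^2 * 24 mod 47 = 24^2 * 24 = 12*24 = 6
  bit 2 = 0: r = r^2 mod 47 = 6^2 = 36
  bit 3 = 1: r = r^2 * 24 mod 47 = 36^2 * 24 = 27*24 = 37
  -> s = B^a = 37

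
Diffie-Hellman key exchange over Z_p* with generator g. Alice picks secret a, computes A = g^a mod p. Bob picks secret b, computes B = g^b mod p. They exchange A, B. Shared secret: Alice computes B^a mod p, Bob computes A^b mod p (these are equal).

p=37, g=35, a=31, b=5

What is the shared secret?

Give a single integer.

Answer: 24

Derivation:
A = 35^31 mod 37  (bits of 31 = 11111)
  bit 0 = 1: r = r^2 * 35 mod 37 = 1^2 * 35 = 1*35 = 35
  bit 1 = 1: r = r^2 * 35 mod 37 = 35^2 * 35 = 4*35 = 29
  bit 2 = 1: r = r^2 * 35 mod 37 = 29^2 * 35 = 27*35 = 20
  bit 3 = 1: r = r^2 * 35 mod 37 = 20^2 * 35 = 30*35 = 14
  bit 4 = 1: r = r^2 * 35 mod 37 = 14^2 * 35 = 11*35 = 15
  -> A = 15
B = 35^5 mod 37  (bits of 5 = 101)
  bit 0 = 1: r = r^2 * 35 mod 37 = 1^2 * 35 = 1*35 = 35
  bit 1 = 0: r = r^2 mod 37 = 35^2 = 4
  bit 2 = 1: r = r^2 * 35 mod 37 = 4^2 * 35 = 16*35 = 5
  -> B = 5
s = B^a = 5^31 mod 37  (bits of 31 = 11111)
  bit 0 = 1: r = r^2 * 5 mod 37 = 1^2 * 5 = 1*5 = 5
  bit 1 = 1: r = r^2 * 5 mod 37 = 5^2 * 5 = 25*5 = 14
  bit 2 = 1: r = r^2 * 5 mod 37 = 14^2 * 5 = 11*5 = 18
  bit 3 = 1: r = r^2 * 5 mod 37 = 18^2 * 5 = 28*5 = 29
  bit 4 = 1: r = r^2 * 5 mod 37 = 29^2 * 5 = 27*5 = 24
  -> s = B^a = 24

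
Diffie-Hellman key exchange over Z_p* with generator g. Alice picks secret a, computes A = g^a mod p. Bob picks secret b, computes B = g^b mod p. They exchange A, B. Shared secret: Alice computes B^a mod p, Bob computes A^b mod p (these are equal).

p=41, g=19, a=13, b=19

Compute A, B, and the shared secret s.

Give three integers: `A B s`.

A = 19^13 mod 41  (bits of 13 = 1101)
  bit 0 = 1: r = r^2 * 19 mod 41 = 1^2 * 19 = 1*19 = 19
  bit 1 = 1: r = r^2 * 19 mod 41 = 19^2 * 19 = 33*19 = 12
  bit 2 = 0: r = r^2 mod 41 = 12^2 = 21
  bit 3 = 1: r = r^2 * 19 mod 41 = 21^2 * 19 = 31*19 = 15
  -> A = 15
B = 19^19 mod 41  (bits of 19 = 10011)
  bit 0 = 1: r = r^2 * 19 mod 41 = 1^2 * 19 = 1*19 = 19
  bit 1 = 0: r = r^2 mod 41 = 19^2 = 33
  bit 2 = 0: r = r^2 mod 41 = 33^2 = 23
  bit 3 = 1: r = r^2 * 19 mod 41 = 23^2 * 19 = 37*19 = 6
  bit 4 = 1: r = r^2 * 19 mod 41 = 6^2 * 19 = 36*19 = 28
  -> B = 28
s = B^a = 28^13 mod 41  (bits of 13 = 1101)
  bit 0 = 1: r = r^2 * 28 mod 41 = 1^2 * 28 = 1*28 = 28
  bit 1 = 1: r = r^2 * 28 mod 41 = 28^2 * 28 = 5*28 = 17
  bit 2 = 0: r = r^2 mod 41 = 17^2 = 2
  bit 3 = 1: r = r^2 * 28 mod 41 = 2^2 * 28 = 4*28 = 30
  -> s = B^a = 30

Answer: 15 28 30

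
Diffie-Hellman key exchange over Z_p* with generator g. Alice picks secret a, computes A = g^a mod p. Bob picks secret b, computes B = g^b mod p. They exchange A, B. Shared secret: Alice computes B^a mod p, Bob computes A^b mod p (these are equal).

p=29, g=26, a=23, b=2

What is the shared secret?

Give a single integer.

A = 26^23 mod 29  (bits of 23 = 10111)
  bit 0 = 1: r = r^2 * 26 mod 29 = 1^2 * 26 = 1*26 = 26
  bit 1 = 0: r = r^2 mod 29 = 26^2 = 9
  bit 2 = 1: r = r^2 * 26 mod 29 = 9^2 * 26 = 23*26 = 18
  bit 3 = 1: r = r^2 * 26 mod 29 = 18^2 * 26 = 5*26 = 14
  bit 4 = 1: r = r^2 * 26 mod 29 = 14^2 * 26 = 22*26 = 21
  -> A = 21
B = 26^2 mod 29  (bits of 2 = 10)
  bit 0 = 1: r = r^2 * 26 mod 29 = 1^2 * 26 = 1*26 = 26
  bit 1 = 0: r = r^2 mod 29 = 26^2 = 9
  -> B = 9
s = B^a = 9^23 mod 29  (bits of 23 = 10111)
  bit 0 = 1: r = r^2 * 9 mod 29 = 1^2 * 9 = 1*9 = 9
  bit 1 = 0: r = r^2 mod 29 = 9^2 = 23
  bit 2 = 1: r = r^2 * 9 mod 29 = 23^2 * 9 = 7*9 = 5
  bit 3 = 1: r = r^2 * 9 mod 29 = 5^2 * 9 = 25*9 = 22
  bit 4 = 1: r = r^2 * 9 mod 29 = 22^2 * 9 = 20*9 = 6
  -> s = B^a = 6

Answer: 6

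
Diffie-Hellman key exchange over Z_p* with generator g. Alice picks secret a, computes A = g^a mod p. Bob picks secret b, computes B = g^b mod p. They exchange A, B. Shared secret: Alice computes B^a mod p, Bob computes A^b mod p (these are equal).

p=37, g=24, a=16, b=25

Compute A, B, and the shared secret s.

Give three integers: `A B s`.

A = 24^16 mod 37  (bits of 16 = 10000)
  bit 0 = 1: r = r^2 * 24 mod 37 = 1^2 * 24 = 1*24 = 24
  bit 1 = 0: r = r^2 mod 37 = 24^2 = 21
  bit 2 = 0: r = r^2 mod 37 = 21^2 = 34
  bit 3 = 0: r = r^2 mod 37 = 34^2 = 9
  bit 4 = 0: r = r^2 mod 37 = 9^2 = 7
  -> A = 7
B = 24^25 mod 37  (bits of 25 = 11001)
  bit 0 = 1: r = r^2 * 24 mod 37 = 1^2 * 24 = 1*24 = 24
  bit 1 = 1: r = r^2 * 24 mod 37 = 24^2 * 24 = 21*24 = 23
  bit 2 = 0: r = r^2 mod 37 = 23^2 = 11
  bit 3 = 0: r = r^2 mod 37 = 11^2 = 10
  bit 4 = 1: r = r^2 * 24 mod 37 = 10^2 * 24 = 26*24 = 32
  -> B = 32
s = B^a = 32^16 mod 37  (bits of 16 = 10000)
  bit 0 = 1: r = r^2 * 32 mod 37 = 1^2 * 32 = 1*32 = 32
  bit 1 = 0: r = r^2 mod 37 = 32^2 = 25
  bit 2 = 0: r = r^2 mod 37 = 25^2 = 33
  bit 3 = 0: r = r^2 mod 37 = 33^2 = 16
  bit 4 = 0: r = r^2 mod 37 = 16^2 = 34
  -> s = B^a = 34

Answer: 7 32 34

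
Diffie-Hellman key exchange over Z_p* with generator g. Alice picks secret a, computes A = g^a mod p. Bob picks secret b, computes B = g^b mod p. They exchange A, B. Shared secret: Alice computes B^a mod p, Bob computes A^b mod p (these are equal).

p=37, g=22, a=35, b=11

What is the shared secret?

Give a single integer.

Answer: 35

Derivation:
A = 22^35 mod 37  (bits of 35 = 100011)
  bit 0 = 1: r = r^2 * 22 mod 37 = 1^2 * 22 = 1*22 = 22
  bit 1 = 0: r = r^2 mod 37 = 22^2 = 3
  bit 2 = 0: r = r^2 mod 37 = 3^2 = 9
  bit 3 = 0: r = r^2 mod 37 = 9^2 = 7
  bit 4 = 1: r = r^2 * 22 mod 37 = 7^2 * 22 = 12*22 = 5
  bit 5 = 1: r = r^2 * 22 mod 37 = 5^2 * 22 = 25*22 = 32
  -> A = 32
B = 22^11 mod 37  (bits of 11 = 1011)
  bit 0 = 1: r = r^2 * 22 mod 37 = 1^2 * 22 = 1*22 = 22
  bit 1 = 0: r = r^2 mod 37 = 22^2 = 3
  bit 2 = 1: r = r^2 * 22 mod 37 = 3^2 * 22 = 9*22 = 13
  bit 3 = 1: r = r^2 * 22 mod 37 = 13^2 * 22 = 21*22 = 18
  -> B = 18
s = B^a = 18^35 mod 37  (bits of 35 = 100011)
  bit 0 = 1: r = r^2 * 18 mod 37 = 1^2 * 18 = 1*18 = 18
  bit 1 = 0: r = r^2 mod 37 = 18^2 = 28
  bit 2 = 0: r = r^2 mod 37 = 28^2 = 7
  bit 3 = 0: r = r^2 mod 37 = 7^2 = 12
  bit 4 = 1: r = r^2 * 18 mod 37 = 12^2 * 18 = 33*18 = 2
  bit 5 = 1: r = r^2 * 18 mod 37 = 2^2 * 18 = 4*18 = 35
  -> s = B^a = 35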